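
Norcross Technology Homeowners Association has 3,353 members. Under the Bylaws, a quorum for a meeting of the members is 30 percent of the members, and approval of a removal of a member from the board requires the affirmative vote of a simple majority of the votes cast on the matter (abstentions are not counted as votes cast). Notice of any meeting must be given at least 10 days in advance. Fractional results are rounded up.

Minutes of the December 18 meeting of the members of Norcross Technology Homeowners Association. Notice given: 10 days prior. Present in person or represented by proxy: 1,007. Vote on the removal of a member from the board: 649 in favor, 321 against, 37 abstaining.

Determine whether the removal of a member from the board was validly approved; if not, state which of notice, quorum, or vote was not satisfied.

Valid — all requirements satisfied.

Notice: 10 days given; 10 required. Satisfied.
Quorum: 30% of 3,353 = 1,005.90, rounded up to 1,006; 1,007 present. Satisfied.
Vote: requires a majority of the votes cast (1,007 − 37 abstaining = 970); a majority of 970 is 486, so 486 needed; 649 in favor. Satisfied.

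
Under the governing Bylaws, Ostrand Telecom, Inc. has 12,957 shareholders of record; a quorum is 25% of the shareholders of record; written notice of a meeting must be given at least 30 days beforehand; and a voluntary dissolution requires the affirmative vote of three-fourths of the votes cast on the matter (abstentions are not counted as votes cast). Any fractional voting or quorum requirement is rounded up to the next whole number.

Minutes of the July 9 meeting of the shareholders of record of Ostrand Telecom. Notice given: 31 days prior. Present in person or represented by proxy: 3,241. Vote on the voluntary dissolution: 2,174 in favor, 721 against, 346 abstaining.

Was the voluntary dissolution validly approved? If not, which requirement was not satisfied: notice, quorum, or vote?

Valid — all requirements satisfied.

Notice: 31 days given; 30 required. Satisfied.
Quorum: 25% of 12,957 = 3,239.25, rounded up to 3,240; 3,241 present. Satisfied.
Vote: requires three-fourths of the votes cast (3,241 − 346 abstaining = 2,895); 3/4 of 2895 = 2171.25, rounded up to 2172, so 2,172 needed; 2,174 in favor. Satisfied.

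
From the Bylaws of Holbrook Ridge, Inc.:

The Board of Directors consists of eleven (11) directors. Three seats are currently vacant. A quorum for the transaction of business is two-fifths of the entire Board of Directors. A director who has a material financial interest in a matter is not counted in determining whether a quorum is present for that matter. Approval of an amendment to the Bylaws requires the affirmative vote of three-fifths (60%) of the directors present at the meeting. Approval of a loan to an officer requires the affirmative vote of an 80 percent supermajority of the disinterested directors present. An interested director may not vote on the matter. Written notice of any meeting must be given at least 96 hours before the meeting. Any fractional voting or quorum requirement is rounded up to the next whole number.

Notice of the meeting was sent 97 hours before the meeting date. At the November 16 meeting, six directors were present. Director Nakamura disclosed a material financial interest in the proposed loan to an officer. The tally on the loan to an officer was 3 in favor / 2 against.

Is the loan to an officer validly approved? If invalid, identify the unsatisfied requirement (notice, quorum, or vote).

Invalid — vote requirement not satisfied.

Notice: 97 hours given; 96 required (97 ≥ 96). Satisfied.
Quorum: 6 present, but the 1 interested director does not count, leaving 5. Quorum is 5. Satisfied.
Vote: the loan to an officer requires four-fifths of the disinterested directors present (6 − 1 = 5). 4/5 of 5 = 4, so 4 affirmative votes are needed; 3 voted in favor. Not satisfied.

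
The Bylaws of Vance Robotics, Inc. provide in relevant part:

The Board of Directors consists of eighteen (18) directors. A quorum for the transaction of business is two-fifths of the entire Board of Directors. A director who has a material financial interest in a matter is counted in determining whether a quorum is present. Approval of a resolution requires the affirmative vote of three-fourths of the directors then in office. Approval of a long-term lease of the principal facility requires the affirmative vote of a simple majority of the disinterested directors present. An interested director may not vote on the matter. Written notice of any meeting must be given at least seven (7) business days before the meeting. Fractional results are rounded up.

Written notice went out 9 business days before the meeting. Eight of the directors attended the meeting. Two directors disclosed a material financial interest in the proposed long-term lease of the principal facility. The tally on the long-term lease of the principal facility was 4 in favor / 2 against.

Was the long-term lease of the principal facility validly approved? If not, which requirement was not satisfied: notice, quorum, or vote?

Notice: 9 business days given; 7 required (9 ≥ 7). Satisfied.
Quorum: 8 present (interested directors count toward quorum); quorum is 8. Satisfied.
Vote: the long-term lease of the principal facility requires a majority of the disinterested directors present (8 − 2 = 6). A majority of 6 is 4, so 4 affirmative votes are needed; 4 voted in favor. Satisfied.

Valid — all requirements satisfied.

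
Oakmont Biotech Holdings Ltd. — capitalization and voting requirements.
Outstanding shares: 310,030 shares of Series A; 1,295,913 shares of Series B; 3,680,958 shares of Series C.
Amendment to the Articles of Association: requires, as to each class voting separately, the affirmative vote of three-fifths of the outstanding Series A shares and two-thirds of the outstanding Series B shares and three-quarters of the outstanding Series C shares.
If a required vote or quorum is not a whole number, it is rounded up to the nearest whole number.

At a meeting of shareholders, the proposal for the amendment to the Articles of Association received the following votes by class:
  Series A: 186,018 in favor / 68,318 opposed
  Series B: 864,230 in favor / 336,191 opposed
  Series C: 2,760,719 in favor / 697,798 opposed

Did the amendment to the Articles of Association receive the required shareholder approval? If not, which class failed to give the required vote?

Series A: 3/5 of 310030 = 186018; 186,018 required, 186,018 in favor — approved.
Series B: 2/3 of 1295913 = 863942; 863,942 required, 864,230 in favor — approved.
Series C: 3/4 of 3680958 = 2760718.50, rounded up to 2760719; 2,760,719 required, 2,760,719 in favor — approved.

Approved — every class gave the required vote.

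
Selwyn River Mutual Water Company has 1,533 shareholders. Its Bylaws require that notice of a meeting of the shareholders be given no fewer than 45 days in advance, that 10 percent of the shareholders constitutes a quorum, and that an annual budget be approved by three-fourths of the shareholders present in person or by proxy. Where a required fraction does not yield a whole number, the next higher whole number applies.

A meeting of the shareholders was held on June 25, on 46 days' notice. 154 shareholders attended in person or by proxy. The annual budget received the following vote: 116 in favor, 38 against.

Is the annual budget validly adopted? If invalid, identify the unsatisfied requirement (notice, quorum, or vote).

Notice: 46 days given; 45 required. Satisfied.
Quorum: 10% of 1,533 = 153.30, rounded up to 154; 154 present. Satisfied.
Vote: requires three-fourths of those present (154); 3/4 of 154 = 115.50, rounded up to 116, so 116 needed; 116 in favor. Satisfied.

Valid — all requirements satisfied.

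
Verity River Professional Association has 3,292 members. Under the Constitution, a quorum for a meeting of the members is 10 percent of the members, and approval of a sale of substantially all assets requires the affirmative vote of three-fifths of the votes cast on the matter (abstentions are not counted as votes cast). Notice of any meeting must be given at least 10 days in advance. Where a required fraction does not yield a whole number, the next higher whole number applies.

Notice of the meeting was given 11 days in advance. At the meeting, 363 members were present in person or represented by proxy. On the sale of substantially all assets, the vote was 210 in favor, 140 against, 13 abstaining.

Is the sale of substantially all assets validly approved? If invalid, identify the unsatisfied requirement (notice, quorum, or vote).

Valid — all requirements satisfied.

Notice: 11 days given; 10 required. Satisfied.
Quorum: 10% of 3,292 = 329.20, rounded up to 330; 363 present. Satisfied.
Vote: requires three-fifths of the votes cast (363 − 13 abstaining = 350); 3/5 of 350 = 210, so 210 needed; 210 in favor. Satisfied.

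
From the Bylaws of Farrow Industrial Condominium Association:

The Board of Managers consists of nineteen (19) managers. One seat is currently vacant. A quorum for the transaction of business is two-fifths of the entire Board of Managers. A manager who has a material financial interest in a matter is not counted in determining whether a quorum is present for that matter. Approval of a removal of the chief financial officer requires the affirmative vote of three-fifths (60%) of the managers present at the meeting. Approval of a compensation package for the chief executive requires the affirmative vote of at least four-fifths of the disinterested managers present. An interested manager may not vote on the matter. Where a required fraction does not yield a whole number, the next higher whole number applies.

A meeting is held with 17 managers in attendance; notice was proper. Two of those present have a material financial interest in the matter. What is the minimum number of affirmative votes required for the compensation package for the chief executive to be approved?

12

The compensation package for the chief executive requires four-fifths of the disinterested managers present (17 − 2 = 15).
4/5 of 15 = 12.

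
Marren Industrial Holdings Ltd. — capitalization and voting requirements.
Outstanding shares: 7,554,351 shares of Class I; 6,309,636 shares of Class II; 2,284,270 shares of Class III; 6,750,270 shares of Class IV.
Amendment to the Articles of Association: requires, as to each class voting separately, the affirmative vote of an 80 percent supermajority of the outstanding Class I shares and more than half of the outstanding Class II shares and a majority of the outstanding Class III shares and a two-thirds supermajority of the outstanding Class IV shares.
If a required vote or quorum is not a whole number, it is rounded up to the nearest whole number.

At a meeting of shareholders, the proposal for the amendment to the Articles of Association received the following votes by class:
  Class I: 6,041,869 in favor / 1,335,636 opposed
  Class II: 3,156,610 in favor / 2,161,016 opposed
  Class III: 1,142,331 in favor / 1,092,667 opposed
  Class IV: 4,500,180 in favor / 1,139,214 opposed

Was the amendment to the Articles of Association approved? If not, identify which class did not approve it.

Not approved — the Class I shares did not give the required vote.

Class I: 4/5 of 7554351 = 6043480.80, rounded up to 6043481; 6,043,481 required, 6,041,869 in favor — not approved.
Class II: a majority of 6309636 is 3154819; 3,154,819 required, 3,156,610 in favor — approved.
Class III: a majority of 2284270 is 1142136; 1,142,136 required, 1,142,331 in favor — approved.
Class IV: 2/3 of 6750270 = 4500180; 4,500,180 required, 4,500,180 in favor — approved.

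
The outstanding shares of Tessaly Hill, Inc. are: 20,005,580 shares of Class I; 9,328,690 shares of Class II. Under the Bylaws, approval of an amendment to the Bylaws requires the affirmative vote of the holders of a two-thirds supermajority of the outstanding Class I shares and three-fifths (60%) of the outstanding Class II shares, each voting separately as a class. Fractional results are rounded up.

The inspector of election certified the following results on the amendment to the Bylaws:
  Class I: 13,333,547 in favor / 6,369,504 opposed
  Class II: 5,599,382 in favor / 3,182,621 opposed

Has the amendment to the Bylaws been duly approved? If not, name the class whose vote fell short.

Class I: 2/3 of 20005580 = 13337053.33, rounded up to 13337054; 13,337,054 required, 13,333,547 in favor — not approved.
Class II: 3/5 of 9328690 = 5597214; 5,597,214 required, 5,599,382 in favor — approved.

Not approved — the Class I shares did not give the required vote.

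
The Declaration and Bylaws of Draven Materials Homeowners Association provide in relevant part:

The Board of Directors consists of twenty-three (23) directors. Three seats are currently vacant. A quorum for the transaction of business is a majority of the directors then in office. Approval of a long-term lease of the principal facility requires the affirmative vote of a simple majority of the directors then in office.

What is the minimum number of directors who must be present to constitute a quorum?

A majority of 20 is 11.

11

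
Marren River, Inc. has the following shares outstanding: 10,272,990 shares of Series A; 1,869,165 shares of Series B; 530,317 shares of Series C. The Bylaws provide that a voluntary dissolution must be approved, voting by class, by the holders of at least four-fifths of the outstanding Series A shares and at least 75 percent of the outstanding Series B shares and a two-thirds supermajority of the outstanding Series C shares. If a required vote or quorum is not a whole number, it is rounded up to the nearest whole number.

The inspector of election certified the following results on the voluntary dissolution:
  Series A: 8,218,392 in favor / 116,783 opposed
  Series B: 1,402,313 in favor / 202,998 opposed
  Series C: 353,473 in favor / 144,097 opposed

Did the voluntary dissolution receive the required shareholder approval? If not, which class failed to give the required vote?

Not approved — the Series C shares did not give the required vote.

Series A: 4/5 of 10272990 = 8218392; 8,218,392 required, 8,218,392 in favor — approved.
Series B: 3/4 of 1869165 = 1401873.75, rounded up to 1401874; 1,401,874 required, 1,402,313 in favor — approved.
Series C: 2/3 of 530317 = 353544.67, rounded up to 353545; 353,545 required, 353,473 in favor — not approved.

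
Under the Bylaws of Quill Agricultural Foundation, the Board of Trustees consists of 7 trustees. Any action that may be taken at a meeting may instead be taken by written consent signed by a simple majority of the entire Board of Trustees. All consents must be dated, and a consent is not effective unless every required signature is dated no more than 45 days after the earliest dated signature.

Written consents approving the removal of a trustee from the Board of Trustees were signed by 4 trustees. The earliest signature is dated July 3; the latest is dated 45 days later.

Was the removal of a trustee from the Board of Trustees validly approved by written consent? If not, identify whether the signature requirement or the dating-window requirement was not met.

Effective — both the signature and dating-window requirements are satisfied.

Signatures required: a simple majority of 7 — a majority of 7 is 4, so 4 needed; 4 signed. Sufficient.
Dating window: the latest signature is 45 days after the earliest; the limit is 45 days. Within the window.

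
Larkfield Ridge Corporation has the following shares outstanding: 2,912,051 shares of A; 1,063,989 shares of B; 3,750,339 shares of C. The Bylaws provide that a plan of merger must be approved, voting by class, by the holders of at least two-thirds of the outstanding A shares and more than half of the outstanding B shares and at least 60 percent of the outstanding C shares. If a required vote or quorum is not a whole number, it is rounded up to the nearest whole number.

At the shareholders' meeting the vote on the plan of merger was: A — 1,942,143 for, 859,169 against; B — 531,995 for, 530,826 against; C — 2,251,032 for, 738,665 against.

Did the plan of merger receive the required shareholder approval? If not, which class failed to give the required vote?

A: 2/3 of 2912051 = 1941367.33, rounded up to 1941368; 1,941,368 required, 1,942,143 in favor — approved.
B: a majority of 1063989 is 531995; 531,995 required, 531,995 in favor — approved.
C: 3/5 of 3750339 = 2250203.40, rounded up to 2250204; 2,250,204 required, 2,251,032 in favor — approved.

Approved — every class gave the required vote.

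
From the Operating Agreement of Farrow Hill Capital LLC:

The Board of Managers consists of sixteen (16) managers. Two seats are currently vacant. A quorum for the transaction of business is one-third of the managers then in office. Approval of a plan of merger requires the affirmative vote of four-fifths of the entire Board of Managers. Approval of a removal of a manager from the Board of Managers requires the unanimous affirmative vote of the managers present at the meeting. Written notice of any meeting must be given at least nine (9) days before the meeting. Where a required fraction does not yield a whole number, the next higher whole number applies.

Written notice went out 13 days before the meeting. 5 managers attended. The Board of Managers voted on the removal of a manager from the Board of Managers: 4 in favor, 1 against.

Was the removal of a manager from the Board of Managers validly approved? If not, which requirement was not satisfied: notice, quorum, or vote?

Notice: 13 days given; 9 required (13 ≥ 9). Satisfied.
Quorum: 5 present; quorum is 5. Satisfied.
Vote: the removal of a manager from the Board of Managers requires the unanimous vote of the managers present (5). Unanimous means all 5, so 5 affirmative votes are needed; 4 voted in favor. Not satisfied.

Invalid — vote requirement not satisfied.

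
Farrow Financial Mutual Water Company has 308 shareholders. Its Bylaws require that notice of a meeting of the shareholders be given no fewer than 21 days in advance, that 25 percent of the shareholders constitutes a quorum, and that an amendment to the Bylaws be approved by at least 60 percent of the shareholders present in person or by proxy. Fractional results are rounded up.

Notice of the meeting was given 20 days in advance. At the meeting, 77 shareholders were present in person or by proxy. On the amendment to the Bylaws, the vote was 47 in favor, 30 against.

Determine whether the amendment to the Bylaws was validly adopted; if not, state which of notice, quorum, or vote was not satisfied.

Notice: 20 days given; 21 required. Not satisfied.
Quorum: 25% of 308 = 77; 77 present. Satisfied.
Vote: requires three-fifths of those present (77); 3/5 of 77 = 46.20, rounded up to 47, so 47 needed; 47 in favor. Satisfied.

Invalid — notice requirement not satisfied.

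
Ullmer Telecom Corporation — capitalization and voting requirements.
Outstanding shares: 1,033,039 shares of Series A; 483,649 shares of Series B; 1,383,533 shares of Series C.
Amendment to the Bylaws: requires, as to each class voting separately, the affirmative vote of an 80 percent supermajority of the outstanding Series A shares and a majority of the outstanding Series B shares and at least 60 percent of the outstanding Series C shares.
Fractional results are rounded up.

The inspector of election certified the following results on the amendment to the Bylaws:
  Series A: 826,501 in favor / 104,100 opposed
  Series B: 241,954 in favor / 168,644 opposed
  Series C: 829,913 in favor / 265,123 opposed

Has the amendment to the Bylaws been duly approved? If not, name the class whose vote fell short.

Not approved — the Series C shares did not give the required vote.

Series A: 4/5 of 1033039 = 826431.20, rounded up to 826432; 826,432 required, 826,501 in favor — approved.
Series B: a majority of 483649 is 241825; 241,825 required, 241,954 in favor — approved.
Series C: 3/5 of 1383533 = 830119.80, rounded up to 830120; 830,120 required, 829,913 in favor — not approved.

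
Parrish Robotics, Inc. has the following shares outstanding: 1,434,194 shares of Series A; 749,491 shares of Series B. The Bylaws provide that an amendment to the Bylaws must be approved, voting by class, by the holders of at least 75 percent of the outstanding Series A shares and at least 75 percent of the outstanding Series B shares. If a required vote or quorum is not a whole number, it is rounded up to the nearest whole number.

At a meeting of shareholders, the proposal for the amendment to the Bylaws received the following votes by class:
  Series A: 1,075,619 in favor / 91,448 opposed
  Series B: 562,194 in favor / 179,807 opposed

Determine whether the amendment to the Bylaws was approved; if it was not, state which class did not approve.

Not approved — the Series A shares did not give the required vote.

Series A: 3/4 of 1434194 = 1075645.50, rounded up to 1075646; 1,075,646 required, 1,075,619 in favor — not approved.
Series B: 3/4 of 749491 = 562118.25, rounded up to 562119; 562,119 required, 562,194 in favor — approved.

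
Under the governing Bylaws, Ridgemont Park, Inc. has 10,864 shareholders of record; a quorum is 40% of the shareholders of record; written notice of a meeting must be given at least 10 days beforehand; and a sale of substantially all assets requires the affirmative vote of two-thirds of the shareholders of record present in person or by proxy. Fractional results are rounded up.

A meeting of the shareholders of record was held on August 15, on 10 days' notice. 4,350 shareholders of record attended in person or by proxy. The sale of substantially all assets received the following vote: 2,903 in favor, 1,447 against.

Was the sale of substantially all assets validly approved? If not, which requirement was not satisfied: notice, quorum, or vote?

Notice: 10 days given; 10 required. Satisfied.
Quorum: 40% of 10,864 = 4,345.60, rounded up to 4,346; 4,350 present. Satisfied.
Vote: requires two-thirds of those present (4,350); 2/3 of 4350 = 2900, so 2,900 needed; 2,903 in favor. Satisfied.

Valid — all requirements satisfied.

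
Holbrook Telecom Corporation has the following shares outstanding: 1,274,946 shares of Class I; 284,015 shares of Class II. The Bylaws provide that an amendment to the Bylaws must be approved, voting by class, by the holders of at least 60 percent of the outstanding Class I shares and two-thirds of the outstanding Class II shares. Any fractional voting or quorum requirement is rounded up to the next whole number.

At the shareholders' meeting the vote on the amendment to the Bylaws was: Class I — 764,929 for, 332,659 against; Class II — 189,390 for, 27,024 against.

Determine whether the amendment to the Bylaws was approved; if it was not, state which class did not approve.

Class I: 3/5 of 1274946 = 764967.60, rounded up to 764968; 764,968 required, 764,929 in favor — not approved.
Class II: 2/3 of 284015 = 189343.33, rounded up to 189344; 189,344 required, 189,390 in favor — approved.

Not approved — the Class I shares did not give the required vote.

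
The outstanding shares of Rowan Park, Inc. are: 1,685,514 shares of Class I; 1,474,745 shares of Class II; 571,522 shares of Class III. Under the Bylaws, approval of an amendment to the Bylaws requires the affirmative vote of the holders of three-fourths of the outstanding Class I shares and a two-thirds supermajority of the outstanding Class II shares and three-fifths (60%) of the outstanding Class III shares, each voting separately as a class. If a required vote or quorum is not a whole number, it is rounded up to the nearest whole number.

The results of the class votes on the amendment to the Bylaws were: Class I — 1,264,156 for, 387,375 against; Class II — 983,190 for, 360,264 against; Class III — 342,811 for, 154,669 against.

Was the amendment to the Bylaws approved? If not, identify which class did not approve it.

Class I: 3/4 of 1685514 = 1264135.50, rounded up to 1264136; 1,264,136 required, 1,264,156 in favor — approved.
Class II: 2/3 of 1474745 = 983163.33, rounded up to 983164; 983,164 required, 983,190 in favor — approved.
Class III: 3/5 of 571522 = 342913.20, rounded up to 342914; 342,914 required, 342,811 in favor — not approved.

Not approved — the Class III shares did not give the required vote.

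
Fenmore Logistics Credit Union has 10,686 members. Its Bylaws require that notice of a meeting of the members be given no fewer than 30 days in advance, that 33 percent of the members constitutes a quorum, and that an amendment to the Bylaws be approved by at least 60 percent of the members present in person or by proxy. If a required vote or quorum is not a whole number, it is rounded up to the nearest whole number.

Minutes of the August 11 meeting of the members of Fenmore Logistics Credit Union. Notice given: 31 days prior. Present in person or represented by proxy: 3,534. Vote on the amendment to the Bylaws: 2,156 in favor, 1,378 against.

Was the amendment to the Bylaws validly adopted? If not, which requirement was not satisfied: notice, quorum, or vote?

Valid — all requirements satisfied.

Notice: 31 days given; 30 required. Satisfied.
Quorum: 33% of 10,686 = 3,526.38, rounded up to 3,527; 3,534 present. Satisfied.
Vote: requires three-fifths of those present (3,534); 3/5 of 3534 = 2120.40, rounded up to 2121, so 2,121 needed; 2,156 in favor. Satisfied.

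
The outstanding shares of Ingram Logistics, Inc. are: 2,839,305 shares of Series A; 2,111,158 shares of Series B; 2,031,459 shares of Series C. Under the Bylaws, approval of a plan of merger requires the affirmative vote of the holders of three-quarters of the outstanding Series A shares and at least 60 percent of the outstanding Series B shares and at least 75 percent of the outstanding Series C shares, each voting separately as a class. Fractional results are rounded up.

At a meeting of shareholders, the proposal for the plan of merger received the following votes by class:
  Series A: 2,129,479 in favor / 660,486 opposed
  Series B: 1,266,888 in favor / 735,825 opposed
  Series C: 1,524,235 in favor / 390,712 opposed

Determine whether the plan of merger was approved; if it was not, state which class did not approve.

Series A: 3/4 of 2839305 = 2129478.75, rounded up to 2129479; 2,129,479 required, 2,129,479 in favor — approved.
Series B: 3/5 of 2111158 = 1266694.80, rounded up to 1266695; 1,266,695 required, 1,266,888 in favor — approved.
Series C: 3/4 of 2031459 = 1523594.25, rounded up to 1523595; 1,523,595 required, 1,524,235 in favor — approved.

Approved — every class gave the required vote.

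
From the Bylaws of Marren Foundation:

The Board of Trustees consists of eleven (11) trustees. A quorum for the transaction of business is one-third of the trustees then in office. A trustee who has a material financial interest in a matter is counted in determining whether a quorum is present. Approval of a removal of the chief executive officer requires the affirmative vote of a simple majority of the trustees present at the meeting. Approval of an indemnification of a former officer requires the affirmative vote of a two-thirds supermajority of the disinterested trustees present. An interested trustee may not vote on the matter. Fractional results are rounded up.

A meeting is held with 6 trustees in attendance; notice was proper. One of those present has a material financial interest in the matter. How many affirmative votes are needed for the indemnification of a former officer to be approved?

4

The indemnification of a former officer requires two-thirds of the disinterested trustees present (6 − 1 = 5).
2/3 of 5 = 3.33, rounded up to 4.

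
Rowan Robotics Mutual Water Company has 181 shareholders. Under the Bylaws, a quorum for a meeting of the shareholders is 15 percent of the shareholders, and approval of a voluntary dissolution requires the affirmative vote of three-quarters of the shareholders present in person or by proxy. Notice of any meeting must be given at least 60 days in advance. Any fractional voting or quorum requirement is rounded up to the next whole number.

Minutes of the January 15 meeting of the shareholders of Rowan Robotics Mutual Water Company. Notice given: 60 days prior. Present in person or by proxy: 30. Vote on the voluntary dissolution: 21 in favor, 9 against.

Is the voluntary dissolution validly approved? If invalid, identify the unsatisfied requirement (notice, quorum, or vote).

Notice: 60 days given; 60 required. Satisfied.
Quorum: 15% of 181 = 27.15, rounded up to 28; 30 present. Satisfied.
Vote: requires three-fourths of those present (30); 3/4 of 30 = 22.50, rounded up to 23, so 23 needed; 21 in favor. Not satisfied.

Invalid — vote requirement not satisfied.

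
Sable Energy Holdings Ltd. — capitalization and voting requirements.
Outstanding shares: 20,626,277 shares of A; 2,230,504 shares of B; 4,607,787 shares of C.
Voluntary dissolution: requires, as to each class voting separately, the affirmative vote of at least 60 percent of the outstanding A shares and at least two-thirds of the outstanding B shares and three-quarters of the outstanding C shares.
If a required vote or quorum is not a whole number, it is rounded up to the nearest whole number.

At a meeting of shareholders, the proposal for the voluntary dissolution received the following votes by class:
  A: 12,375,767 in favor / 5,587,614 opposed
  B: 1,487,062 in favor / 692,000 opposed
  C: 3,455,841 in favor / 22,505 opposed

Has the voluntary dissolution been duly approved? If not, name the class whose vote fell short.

A: 3/5 of 20626277 = 12375766.20, rounded up to 12375767; 12,375,767 required, 12,375,767 in favor — approved.
B: 2/3 of 2230504 = 1487002.67, rounded up to 1487003; 1,487,003 required, 1,487,062 in favor — approved.
C: 3/4 of 4607787 = 3455840.25, rounded up to 3455841; 3,455,841 required, 3,455,841 in favor — approved.

Approved — every class gave the required vote.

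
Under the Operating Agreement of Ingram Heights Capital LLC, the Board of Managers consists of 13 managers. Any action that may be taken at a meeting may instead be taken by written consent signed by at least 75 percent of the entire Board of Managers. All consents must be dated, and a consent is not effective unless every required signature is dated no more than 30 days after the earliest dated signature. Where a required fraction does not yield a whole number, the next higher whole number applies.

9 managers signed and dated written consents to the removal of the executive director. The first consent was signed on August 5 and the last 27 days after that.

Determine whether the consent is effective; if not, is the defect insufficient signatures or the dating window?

Signatures required: at least 75 percent of 13 — 3/4 of 13 = 9.75, rounded up to 10, so 10 needed; 9 signed. Insufficient.
Dating window: the latest signature is 27 days after the earliest; the limit is 30 days. Within the window.

Not effective — insufficient signatures.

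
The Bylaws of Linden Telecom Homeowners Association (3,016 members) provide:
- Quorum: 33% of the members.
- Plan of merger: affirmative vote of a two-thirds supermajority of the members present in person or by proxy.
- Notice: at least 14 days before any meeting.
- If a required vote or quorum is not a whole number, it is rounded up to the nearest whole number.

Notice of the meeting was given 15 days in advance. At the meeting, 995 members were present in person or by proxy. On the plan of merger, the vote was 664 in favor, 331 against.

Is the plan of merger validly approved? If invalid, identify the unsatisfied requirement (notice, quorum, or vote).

Invalid — quorum requirement not satisfied.

Notice: 15 days given; 14 required. Satisfied.
Quorum: 33% of 3,016 = 995.28, rounded up to 996; 995 present. Not satisfied.
Vote: requires two-thirds of those present (995); 2/3 of 995 = 663.33, rounded up to 664, so 664 needed; 664 in favor. Satisfied.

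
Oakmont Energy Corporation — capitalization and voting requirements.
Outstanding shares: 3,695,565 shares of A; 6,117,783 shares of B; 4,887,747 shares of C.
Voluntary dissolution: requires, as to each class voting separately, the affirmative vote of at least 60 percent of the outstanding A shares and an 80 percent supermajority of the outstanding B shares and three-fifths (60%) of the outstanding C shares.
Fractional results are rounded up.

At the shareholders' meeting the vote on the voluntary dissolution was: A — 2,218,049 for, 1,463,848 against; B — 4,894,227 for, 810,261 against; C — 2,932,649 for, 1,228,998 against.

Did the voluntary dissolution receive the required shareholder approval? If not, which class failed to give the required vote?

A: 3/5 of 3695565 = 2217339; 2,217,339 required, 2,218,049 in favor — approved.
B: 4/5 of 6117783 = 4894226.40, rounded up to 4894227; 4,894,227 required, 4,894,227 in favor — approved.
C: 3/5 of 4887747 = 2932648.20, rounded up to 2932649; 2,932,649 required, 2,932,649 in favor — approved.

Approved — every class gave the required vote.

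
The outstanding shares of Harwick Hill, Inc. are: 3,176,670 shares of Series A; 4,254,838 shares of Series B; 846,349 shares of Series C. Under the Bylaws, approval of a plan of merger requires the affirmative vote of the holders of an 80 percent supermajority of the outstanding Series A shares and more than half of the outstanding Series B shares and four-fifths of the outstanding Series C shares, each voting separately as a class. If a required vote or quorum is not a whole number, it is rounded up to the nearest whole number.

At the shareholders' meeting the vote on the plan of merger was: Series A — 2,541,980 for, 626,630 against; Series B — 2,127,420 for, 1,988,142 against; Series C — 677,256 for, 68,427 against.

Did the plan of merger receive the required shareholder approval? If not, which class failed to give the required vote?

Series A: 4/5 of 3176670 = 2541336; 2,541,336 required, 2,541,980 in favor — approved.
Series B: a majority of 4254838 is 2127420; 2,127,420 required, 2,127,420 in favor — approved.
Series C: 4/5 of 846349 = 677079.20, rounded up to 677080; 677,080 required, 677,256 in favor — approved.

Approved — every class gave the required vote.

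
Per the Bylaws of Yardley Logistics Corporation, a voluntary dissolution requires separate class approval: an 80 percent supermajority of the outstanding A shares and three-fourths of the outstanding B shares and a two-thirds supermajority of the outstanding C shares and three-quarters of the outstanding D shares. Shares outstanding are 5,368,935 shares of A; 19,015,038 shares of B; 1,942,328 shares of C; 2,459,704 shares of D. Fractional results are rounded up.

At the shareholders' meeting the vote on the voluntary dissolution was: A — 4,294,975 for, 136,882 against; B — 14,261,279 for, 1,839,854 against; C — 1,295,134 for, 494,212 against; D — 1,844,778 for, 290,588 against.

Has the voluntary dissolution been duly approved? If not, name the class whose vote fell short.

A: 4/5 of 5368935 = 4295148; 4,295,148 required, 4,294,975 in favor — not approved.
B: 3/4 of 19015038 = 14261278.50, rounded up to 14261279; 14,261,279 required, 14,261,279 in favor — approved.
C: 2/3 of 1942328 = 1294885.33, rounded up to 1294886; 1,294,886 required, 1,295,134 in favor — approved.
D: 3/4 of 2459704 = 1844778; 1,844,778 required, 1,844,778 in favor — approved.

Not approved — the A shares did not give the required vote.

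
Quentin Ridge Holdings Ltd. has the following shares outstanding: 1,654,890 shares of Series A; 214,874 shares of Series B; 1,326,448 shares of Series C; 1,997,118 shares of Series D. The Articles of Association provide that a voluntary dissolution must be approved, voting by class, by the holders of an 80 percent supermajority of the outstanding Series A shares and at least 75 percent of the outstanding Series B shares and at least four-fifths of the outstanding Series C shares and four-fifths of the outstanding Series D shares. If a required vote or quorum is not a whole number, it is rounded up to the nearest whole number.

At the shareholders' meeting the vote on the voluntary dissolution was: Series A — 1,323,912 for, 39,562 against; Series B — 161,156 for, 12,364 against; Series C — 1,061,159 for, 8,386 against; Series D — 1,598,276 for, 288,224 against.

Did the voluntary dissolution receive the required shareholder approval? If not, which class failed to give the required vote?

Series A: 4/5 of 1654890 = 1323912; 1,323,912 required, 1,323,912 in favor — approved.
Series B: 3/4 of 214874 = 161155.50, rounded up to 161156; 161,156 required, 161,156 in favor — approved.
Series C: 4/5 of 1326448 = 1061158.40, rounded up to 1061159; 1,061,159 required, 1,061,159 in favor — approved.
Series D: 4/5 of 1997118 = 1597694.40, rounded up to 1597695; 1,597,695 required, 1,598,276 in favor — approved.

Approved — every class gave the required vote.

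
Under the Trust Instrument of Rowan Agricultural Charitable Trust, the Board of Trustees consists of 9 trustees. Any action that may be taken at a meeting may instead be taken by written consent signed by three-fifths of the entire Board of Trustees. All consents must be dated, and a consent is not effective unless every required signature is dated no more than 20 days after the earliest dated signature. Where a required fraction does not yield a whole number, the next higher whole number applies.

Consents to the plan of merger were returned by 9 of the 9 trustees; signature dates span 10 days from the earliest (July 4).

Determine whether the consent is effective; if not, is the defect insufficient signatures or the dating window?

Signatures required: three-fifths of 9 — 3/5 of 9 = 5.40, rounded up to 6, so 6 needed; 9 signed. Sufficient.
Dating window: the latest signature is 10 days after the earliest; the limit is 20 days. Within the window.

Effective — both the signature and dating-window requirements are satisfied.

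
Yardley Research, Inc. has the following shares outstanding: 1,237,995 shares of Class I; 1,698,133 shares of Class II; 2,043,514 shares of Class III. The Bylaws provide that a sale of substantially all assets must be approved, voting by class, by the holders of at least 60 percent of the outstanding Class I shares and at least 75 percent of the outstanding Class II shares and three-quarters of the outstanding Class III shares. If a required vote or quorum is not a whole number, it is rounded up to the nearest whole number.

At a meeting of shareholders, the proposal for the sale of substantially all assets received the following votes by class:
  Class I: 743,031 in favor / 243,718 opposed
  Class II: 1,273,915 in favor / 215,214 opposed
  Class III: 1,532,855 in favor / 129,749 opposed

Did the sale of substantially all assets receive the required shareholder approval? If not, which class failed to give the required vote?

Class I: 3/5 of 1237995 = 742797; 742,797 required, 743,031 in favor — approved.
Class II: 3/4 of 1698133 = 1273599.75, rounded up to 1273600; 1,273,600 required, 1,273,915 in favor — approved.
Class III: 3/4 of 2043514 = 1532635.50, rounded up to 1532636; 1,532,636 required, 1,532,855 in favor — approved.

Approved — every class gave the required vote.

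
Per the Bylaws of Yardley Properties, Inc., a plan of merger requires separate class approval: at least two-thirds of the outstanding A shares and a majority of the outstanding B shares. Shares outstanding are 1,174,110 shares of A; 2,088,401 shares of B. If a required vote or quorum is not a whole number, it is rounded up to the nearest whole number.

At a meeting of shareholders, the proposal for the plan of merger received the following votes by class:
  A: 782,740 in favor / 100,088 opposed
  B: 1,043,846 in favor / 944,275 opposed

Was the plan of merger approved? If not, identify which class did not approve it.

Not approved — the B shares did not give the required vote.

A: 2/3 of 1174110 = 782740; 782,740 required, 782,740 in favor — approved.
B: a majority of 2088401 is 1044201; 1,044,201 required, 1,043,846 in favor — not approved.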